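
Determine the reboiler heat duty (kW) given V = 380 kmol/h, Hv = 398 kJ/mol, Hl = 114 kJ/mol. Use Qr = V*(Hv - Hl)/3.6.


Qr = 380 * (398 - 114) / 3.6 = 380 * 284 / 3.6 = 29980

29980 kW


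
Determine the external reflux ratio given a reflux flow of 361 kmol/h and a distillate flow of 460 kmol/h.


Reflux ratio definition: R = L / D (liquid returned / distillate withdrawn)
L = 361 kmol/h, D = 460 kmol/h
R = 361 / 460 = 0.7848

0.7848


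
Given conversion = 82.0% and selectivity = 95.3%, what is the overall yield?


Overall yield = conversion (%) * selectivity (%) / 100
Conversion = 82.0%, Selectivity = 95.3%
Y = 82.0 * 95.3 / 100
= 78.146 %

78.146 %


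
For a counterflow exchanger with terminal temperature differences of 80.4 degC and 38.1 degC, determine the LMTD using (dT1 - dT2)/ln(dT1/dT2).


LMTD = (dT1 - dT2) / ln(dT1/dT2)
= (80.4 - 38.1) / ln(80.4 / 38.1) = 42.3 / 0.7468 = 56.64

56.64 degC


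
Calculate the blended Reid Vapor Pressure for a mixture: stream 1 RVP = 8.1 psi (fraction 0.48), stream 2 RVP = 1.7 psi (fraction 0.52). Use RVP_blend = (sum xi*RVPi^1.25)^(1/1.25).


Chevron index: RVP_blend = (sum xi*RVPi^1.25)^(1/1.25)
RVP^1.25 terms: 0.48 * 8.1^1.25 + 0.52 * 1.7^1.25 = 7.56855
RVP_blend = 7.56855^(1/1.25) = 5.049

5.049 psi


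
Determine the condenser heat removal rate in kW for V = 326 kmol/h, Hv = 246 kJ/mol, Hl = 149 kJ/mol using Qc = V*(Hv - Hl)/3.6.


Qc = 326 * (246 - 149) / 3.6 = 326 * 97 / 3.6 = 8784

8784 kW


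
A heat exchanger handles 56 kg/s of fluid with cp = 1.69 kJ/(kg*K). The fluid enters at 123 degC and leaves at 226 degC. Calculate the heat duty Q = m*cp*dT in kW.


Q = m_dot * cp * delta_T
delta_T = 226 - 123 = 103 K
Q = 56 * 1.69 * 103
= 94.64 * 103
= 9747.92 kW

9747.92 kW


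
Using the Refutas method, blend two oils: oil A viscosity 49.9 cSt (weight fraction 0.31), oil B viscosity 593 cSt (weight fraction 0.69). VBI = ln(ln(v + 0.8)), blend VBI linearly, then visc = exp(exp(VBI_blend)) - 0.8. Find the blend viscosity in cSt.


Refutas method: VBN_i = 14.534*ln(ln(visc_i + 0.8)) + 10.975, blended linearly by mass fraction; since VBN is linear in VBI_i = ln(ln(visc_i + 0.8)) and the fractions sum to 1, blend VBI directly: visc = exp(exp(VBI_blend)) - 0.8
VBI_1 = ln(ln(49.9 + 0.8)) = 1.3676
VBI_2 = ln(ln(593 + 0.8)) = 1.85419
VBI_blend = 0.31 * 1.3676 + 0.69 * 1.85419 = 1.70335
visc_blend = exp(exp(1.70335)) - 0.8 = 242.0

242.0 cSt


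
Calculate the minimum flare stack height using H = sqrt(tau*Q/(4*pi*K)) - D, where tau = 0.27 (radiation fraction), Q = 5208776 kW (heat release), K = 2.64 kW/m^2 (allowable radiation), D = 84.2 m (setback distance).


tau*Q/(4*pi*K) = 0.27 * 5208776 / (4 * pi * 2.64) = 42392.2
sqrt(42392.2) = 205.894
H = 205.894 - 84.2 = 121.7

121.7 m


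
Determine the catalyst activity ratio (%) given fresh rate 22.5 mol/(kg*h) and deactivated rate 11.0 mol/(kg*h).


Activity (%) = (rate_used / rate_fresh) * 100
rate_used = 11.0, rate_fresh = 22.5
= (11.0 / 22.5) * 100
= 0.4889 * 100 = 48.89

48.89 %


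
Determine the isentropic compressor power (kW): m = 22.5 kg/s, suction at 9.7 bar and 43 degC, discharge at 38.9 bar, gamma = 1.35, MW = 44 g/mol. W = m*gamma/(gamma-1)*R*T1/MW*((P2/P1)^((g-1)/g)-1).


Isentropic work: W = m*(gamma/(gamma-1))*(R*T1/MW)*((P2/P1)^((gamma-1)/gamma) - 1)
T1 = 43 + 273.15 = 316.15 K
Pressure ratio = 38.9 / 9.7 = 4.01031
Exponent = (1.35 - 1)/1.35 = 0.259259
(P2/P1)^exp - 1 = 4.01031^0.259259 - 1 = 0.433439
W = 22.5 * 1.35 / 0.35 * 8.314 * 316.15 / 44 * 0.433439 = 2247

2247 kW


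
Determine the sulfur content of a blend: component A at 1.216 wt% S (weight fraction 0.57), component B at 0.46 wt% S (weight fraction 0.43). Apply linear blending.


Linear sulfur blending: S_blend = x1*S1 + x2*S2
Contribution 1: 0.57 * 1.216 = 0.69312 wt%
Contribution 2: 0.43 * 0.46 = 0.1978 wt%
S_blend = 0.69312 + 0.1978 = 0.89092

0.89092 wt%


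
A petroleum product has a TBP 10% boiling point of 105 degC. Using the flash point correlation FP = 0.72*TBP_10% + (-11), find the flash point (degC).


FP = 0.72 * 105 + (-11) = 64.6

64.6 degC


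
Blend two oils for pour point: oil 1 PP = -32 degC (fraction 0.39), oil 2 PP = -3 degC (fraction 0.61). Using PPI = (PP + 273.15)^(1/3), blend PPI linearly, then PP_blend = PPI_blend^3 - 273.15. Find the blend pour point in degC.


PPI_1 = (-32 + 273.15)^(1/3) = 6.224375
PPI_2 = (-3 + 273.15)^(1/3) = 6.464501
PPI_blend = 0.39 * 6.224375 + 0.61 * 6.464501 = 6.370852
PP_blend = 6.370852^3 - 273.15 = 258.5786 - 273.15 = -14.57

-14.57 degC


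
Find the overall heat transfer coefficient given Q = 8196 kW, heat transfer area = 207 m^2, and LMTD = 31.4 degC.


From Q = U*A*LMTD, U = Q / (A * LMTD)
U = 8196 / (207 * 31.4) = 8196 / 6499.8 = 1.261

1.261 kW/(m^2*K)


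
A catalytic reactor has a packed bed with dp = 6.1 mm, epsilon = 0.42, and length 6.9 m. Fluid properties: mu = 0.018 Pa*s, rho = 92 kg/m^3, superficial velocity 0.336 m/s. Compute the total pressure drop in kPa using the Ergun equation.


dp = 6.1 mm = 0.0061 m
Viscous term = 150*0.018*0.336*(1-0.42)^2 / (0.0061^2*0.42^3) = 110701
Inertial term = 1.75*92*0.336^2*(1-0.42) / (0.0061*0.42^3) = 23326.8
dP/L = 110701 + 23326.8 = 134028 Pa/m
dP = 134028 * 6.9 / 1000 = 924.8 kPa

924.8 kPa


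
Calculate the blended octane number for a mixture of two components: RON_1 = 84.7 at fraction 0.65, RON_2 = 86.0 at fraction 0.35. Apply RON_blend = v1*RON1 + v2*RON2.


Linear blending: RON_blend = sum(vi * RONi)
Contribution 1: 0.65 * 84.7 = 55.055
Contribution 2: 0.35 * 86.0 = 30.1
RON_blend = 55.055 + 30.1 = 85.155

85.155


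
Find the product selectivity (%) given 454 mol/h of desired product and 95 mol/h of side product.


Selectivity = desired / (desired + undesired) * 100
Total products = 454 + 95 = 549 mol/h
S = 454 / 549 * 100
= 0.8270 * 100
= 82.70 %

82.70 %


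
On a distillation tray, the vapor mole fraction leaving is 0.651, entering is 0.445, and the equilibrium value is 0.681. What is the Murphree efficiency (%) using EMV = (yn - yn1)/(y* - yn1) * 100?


Murphree vapor efficiency: EMV = (y_n - y_(n-1)) / (y*_n - y_(n-1)) * 100
EMV = (0.651 - 0.445) / (0.681 - 0.445) * 100 = 0.206 / 0.236 * 100 = 87.29

87.29 %


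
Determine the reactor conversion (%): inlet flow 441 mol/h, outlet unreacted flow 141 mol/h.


X = (F_in - F_out) / F_in * 100
Moles reacted = 441 - 141 = 300
X = 300 / 441 * 100
= 0.6803 * 100
= 68.03 %

68.03 %


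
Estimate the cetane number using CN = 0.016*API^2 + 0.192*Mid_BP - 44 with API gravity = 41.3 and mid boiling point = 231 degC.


CN = 0.016 * 41.3^2 + 0.192 * 231 - 44
CN = 27.29104 + 44.352 - 44 = 27.64304

27.64304


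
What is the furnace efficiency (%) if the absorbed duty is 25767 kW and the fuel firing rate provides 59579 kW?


Furnace efficiency = Q_absorbed / Q_fuel * 100
= 25767 / 59579 * 100 = 43.25

43.25 %


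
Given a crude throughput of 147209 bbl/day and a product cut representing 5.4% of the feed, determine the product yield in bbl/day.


Crude throughput = 147209 bbl/day
Fraction yield = 5.4%
yield = throughput * fraction / 100
yield = 147209 * 5.4 / 100 = 7949.286

7949.286 bbl/day


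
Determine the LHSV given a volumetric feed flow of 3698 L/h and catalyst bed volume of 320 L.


LHSV = volumetric feed rate / catalyst volume
= 3698 L/h / 320 L
= 11.56 h^-1

11.56 h^-1


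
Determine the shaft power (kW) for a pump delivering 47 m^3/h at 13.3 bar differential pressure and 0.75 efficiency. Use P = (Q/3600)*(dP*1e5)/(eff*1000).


Q = 47 / 3600 = 0.0130556 m^3/s
P = 0.0130556 * (13.3 * 1e5) / 0.75 / 1000 = 23.15

23.15 kW


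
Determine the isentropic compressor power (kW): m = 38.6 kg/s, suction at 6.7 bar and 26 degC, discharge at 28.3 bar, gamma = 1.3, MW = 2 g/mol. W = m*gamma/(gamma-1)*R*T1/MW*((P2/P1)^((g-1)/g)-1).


Isentropic work: W = m*(gamma/(gamma-1))*(R*T1/MW)*((P2/P1)^((gamma-1)/gamma) - 1)
T1 = 26 + 273.15 = 299.15 K
Pressure ratio = 28.3 / 6.7 = 4.22388
Exponent = (1.3 - 1)/1.3 = 0.230769
(P2/P1)^exp - 1 = 4.22388^0.230769 - 1 = 0.394424
W = 38.6 * 1.3 / 0.3 * 8.314 * 299.15 / 2 * 0.394424 = 82040

82040 kW


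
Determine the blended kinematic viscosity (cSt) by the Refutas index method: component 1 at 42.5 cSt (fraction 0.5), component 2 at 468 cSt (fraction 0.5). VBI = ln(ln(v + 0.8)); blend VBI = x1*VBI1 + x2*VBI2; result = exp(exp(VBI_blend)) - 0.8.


Refutas method: VBN_i = 14.534*ln(ln(visc_i + 0.8)) + 10.975, blended linearly by mass fraction; since VBN is linear in VBI_i = ln(ln(visc_i + 0.8)) and the fractions sum to 1, blend VBI directly: visc = exp(exp(VBI_blend)) - 0.8
VBI_1 = ln(ln(42.5 + 0.8)) = 1.32658
VBI_2 = ln(ln(468 + 0.8)) = 1.81648
VBI_blend = 0.5 * 1.32658 + 0.5 * 1.81648 = 1.57153
visc_blend = exp(exp(1.57153)) - 0.8 = 122.4

122.4 cSt


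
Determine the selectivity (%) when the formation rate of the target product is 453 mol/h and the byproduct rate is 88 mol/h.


Selectivity = desired / (desired + undesired) * 100
Total products = 453 + 88 = 541 mol/h
S = 453 / 541 * 100
= 0.8373 * 100
= 83.73 %

83.73 %


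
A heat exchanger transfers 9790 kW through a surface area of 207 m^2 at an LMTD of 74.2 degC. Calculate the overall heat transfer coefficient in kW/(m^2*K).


From Q = U*A*LMTD, U = Q / (A * LMTD)
U = 9790 / (207 * 74.2) = 9790 / 15359.4 = 0.6374

0.6374 kW/(m^2*K)


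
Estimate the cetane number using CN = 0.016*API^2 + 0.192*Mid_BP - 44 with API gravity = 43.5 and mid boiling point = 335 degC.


CN = 0.016 * 43.5^2 + 0.192 * 335 - 44
CN = 30.276 + 64.32 - 44 = 50.596

50.596


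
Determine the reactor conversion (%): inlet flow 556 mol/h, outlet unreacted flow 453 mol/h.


X = (F_in - F_out) / F_in * 100
Moles reacted = 556 - 453 = 103
X = 103 / 556 * 100
= 0.1853 * 100
= 18.53 %

18.53 %


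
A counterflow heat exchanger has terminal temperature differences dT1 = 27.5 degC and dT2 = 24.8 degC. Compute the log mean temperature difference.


LMTD = (dT1 - dT2) / ln(dT1/dT2)
= (27.5 - 24.8) / ln(27.5 / 24.8) = 2.7 / 0.103342 = 26.13

26.13 degC


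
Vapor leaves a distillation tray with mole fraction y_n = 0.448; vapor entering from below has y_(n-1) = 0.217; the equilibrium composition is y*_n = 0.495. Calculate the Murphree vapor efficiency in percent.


Murphree vapor efficiency: EMV = (y_n - y_(n-1)) / (y*_n - y_(n-1)) * 100
EMV = (0.448 - 0.217) / (0.495 - 0.217) * 100 = 0.231 / 0.278 * 100 = 83.09

83.09 %


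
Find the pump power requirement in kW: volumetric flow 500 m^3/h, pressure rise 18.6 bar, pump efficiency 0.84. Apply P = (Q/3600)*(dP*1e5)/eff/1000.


Q = 500 / 3600 = 0.138889 m^3/s
P = 0.138889 * (18.6 * 1e5) / 0.84 / 1000 = 307.5

307.5 kW


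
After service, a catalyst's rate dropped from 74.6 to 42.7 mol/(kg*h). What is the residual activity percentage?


Activity (%) = (rate_used / rate_fresh) * 100
rate_used = 42.7, rate_fresh = 74.6
= (42.7 / 74.6) * 100
= 0.5724 * 100 = 57.24

57.24 %


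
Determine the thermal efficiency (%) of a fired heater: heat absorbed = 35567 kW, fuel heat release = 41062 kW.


Furnace efficiency = Q_absorbed / Q_fuel * 100
= 35567 / 41062 * 100 = 86.62

86.62 %


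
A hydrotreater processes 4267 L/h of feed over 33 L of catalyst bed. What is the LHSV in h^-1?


LHSV = volumetric feed rate / catalyst volume
= 4267 L/h / 33 L
= 129.3 h^-1

129.3 h^-1


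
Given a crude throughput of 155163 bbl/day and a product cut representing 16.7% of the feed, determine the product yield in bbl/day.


Crude throughput = 155163 bbl/day
Fraction yield = 16.7%
yield = throughput * fraction / 100
yield = 155163 * 16.7 / 100 = 25912.221

25912.221 bbl/day


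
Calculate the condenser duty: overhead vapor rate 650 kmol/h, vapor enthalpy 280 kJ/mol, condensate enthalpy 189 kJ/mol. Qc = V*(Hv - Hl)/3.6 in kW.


Qc = 650 * (280 - 189) / 3.6 = 650 * 91 / 3.6 = 16430

16430 kW


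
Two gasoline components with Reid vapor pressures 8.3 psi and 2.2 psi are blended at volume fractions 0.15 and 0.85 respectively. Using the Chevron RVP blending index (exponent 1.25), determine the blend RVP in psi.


Chevron index: RVP_blend = (sum xi*RVPi^1.25)^(1/1.25)
RVP^1.25 terms: 0.15 * 8.3^1.25 + 0.85 * 2.2^1.25 = 4.39063
RVP_blend = 4.39063^(1/1.25) = 3.266

3.266 psi


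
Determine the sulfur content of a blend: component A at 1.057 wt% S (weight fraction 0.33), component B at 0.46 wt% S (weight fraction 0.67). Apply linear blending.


Linear sulfur blending: S_blend = x1*S1 + x2*S2
Contribution 1: 0.33 * 1.057 = 0.34881 wt%
Contribution 2: 0.67 * 0.46 = 0.3082 wt%
S_blend = 0.34881 + 0.3082 = 0.65701

0.65701 wt%


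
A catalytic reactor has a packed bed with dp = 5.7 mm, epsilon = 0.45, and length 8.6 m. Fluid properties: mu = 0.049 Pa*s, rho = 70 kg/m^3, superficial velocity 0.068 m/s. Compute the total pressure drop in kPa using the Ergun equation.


dp = 5.7 mm = 0.0057 m
Viscous term = 150*0.049*0.068*(1-0.45)^2 / (0.0057^2*0.45^3) = 51066.3
Inertial term = 1.75*70*0.068^2*(1-0.45) / (0.0057*0.45^3) = 599.797
dP/L = 51066.3 + 599.797 = 51666.1 Pa/m
dP = 51666.1 * 8.6 / 1000 = 444.3 kPa

444.3 kPa


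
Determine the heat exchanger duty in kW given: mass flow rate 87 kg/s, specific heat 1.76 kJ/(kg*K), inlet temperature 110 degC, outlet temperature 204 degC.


Q = m_dot * cp * delta_T
delta_T = 204 - 110 = 94 K
Q = 87 * 1.76 * 94
= 153.12 * 94
= 14393.28 kW

14393.28 kW


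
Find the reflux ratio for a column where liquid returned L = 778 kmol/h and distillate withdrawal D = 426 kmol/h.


Reflux ratio definition: R = L / D (liquid returned / distillate withdrawn)
L = 778 kmol/h, D = 426 kmol/h
R = 778 / 426 = 1.826

1.826


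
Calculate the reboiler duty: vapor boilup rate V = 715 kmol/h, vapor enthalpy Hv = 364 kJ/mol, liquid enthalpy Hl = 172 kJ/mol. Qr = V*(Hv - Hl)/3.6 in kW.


Qr = 715 * (364 - 172) / 3.6 = 715 * 192 / 3.6 = 38130

38130 kW


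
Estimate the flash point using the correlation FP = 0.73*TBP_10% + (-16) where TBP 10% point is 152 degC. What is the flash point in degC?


FP = 0.73 * 152 + (-16) = 94.96

94.96 degC


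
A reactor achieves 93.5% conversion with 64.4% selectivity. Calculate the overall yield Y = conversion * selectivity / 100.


Overall yield = conversion (%) * selectivity (%) / 100
Conversion = 93.5%, Selectivity = 64.4%
Y = 93.5 * 64.4 / 100
= 60.214 %

60.214 %


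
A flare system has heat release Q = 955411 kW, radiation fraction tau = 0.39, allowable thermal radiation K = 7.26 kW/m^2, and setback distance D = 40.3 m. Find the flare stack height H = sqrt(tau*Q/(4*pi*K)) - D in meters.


tau*Q/(4*pi*K) = 0.39 * 955411 / (4 * pi * 7.26) = 4084.21
sqrt(4084.21) = 63.9078
H = 63.9078 - 40.3 = 23.61

23.61 m


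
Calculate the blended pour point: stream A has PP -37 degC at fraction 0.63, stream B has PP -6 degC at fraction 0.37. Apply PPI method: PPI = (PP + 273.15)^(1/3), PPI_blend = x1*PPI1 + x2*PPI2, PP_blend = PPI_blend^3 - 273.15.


PPI_1 = (-37 + 273.15)^(1/3) = 6.181056
PPI_2 = (-6 + 273.15)^(1/3) = 6.440482
PPI_blend = 0.63 * 6.181056 + 0.37 * 6.440482 = 6.277044
PP_blend = 6.277044^3 - 273.15 = 247.3236 - 273.15 = -25.83

-25.83 degC


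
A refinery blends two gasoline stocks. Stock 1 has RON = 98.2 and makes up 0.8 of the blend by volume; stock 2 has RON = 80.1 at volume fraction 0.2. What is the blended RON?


Linear blending: RON_blend = sum(vi * RONi)
Contribution 1: 0.8 * 98.2 = 78.56
Contribution 2: 0.2 * 80.1 = 16.02
RON_blend = 78.56 + 16.02 = 94.58

94.58


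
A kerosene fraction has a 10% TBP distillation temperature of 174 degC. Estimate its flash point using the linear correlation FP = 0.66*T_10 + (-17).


FP = 0.66 * 174 + (-17) = 97.84

97.84 degC


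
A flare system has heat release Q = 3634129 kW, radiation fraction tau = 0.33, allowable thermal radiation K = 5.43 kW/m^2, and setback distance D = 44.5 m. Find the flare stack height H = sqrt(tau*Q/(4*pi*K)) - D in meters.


tau*Q/(4*pi*K) = 0.33 * 3634129 / (4 * pi * 5.43) = 17575.4
sqrt(17575.4) = 132.572
H = 132.572 - 44.5 = 88.07

88.07 m


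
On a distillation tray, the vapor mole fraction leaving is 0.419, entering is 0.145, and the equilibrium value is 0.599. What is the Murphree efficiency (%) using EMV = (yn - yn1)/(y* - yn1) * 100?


Murphree vapor efficiency: EMV = (y_n - y_(n-1)) / (y*_n - y_(n-1)) * 100
EMV = (0.419 - 0.145) / (0.599 - 0.145) * 100 = 0.274 / 0.454 * 100 = 60.35

60.35 %


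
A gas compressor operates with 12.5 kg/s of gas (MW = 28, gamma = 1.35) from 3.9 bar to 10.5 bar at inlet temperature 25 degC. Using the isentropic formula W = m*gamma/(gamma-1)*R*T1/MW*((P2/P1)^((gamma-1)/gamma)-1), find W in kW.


Isentropic work: W = m*(gamma/(gamma-1))*(R*T1/MW)*((P2/P1)^((gamma-1)/gamma) - 1)
T1 = 25 + 273.15 = 298.15 K
Pressure ratio = 10.5 / 3.9 = 2.69231
Exponent = (1.35 - 1)/1.35 = 0.259259
(P2/P1)^exp - 1 = 2.69231^0.259259 - 1 = 0.292748
W = 12.5 * 1.35 / 0.35 * 8.314 * 298.15 / 28 * 0.292748 = 1250

1250 kW


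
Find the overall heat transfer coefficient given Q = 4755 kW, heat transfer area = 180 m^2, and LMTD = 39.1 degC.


From Q = U*A*LMTD, U = Q / (A * LMTD)
U = 4755 / (180 * 39.1) = 4755 / 7038 = 0.6756

0.6756 kW/(m^2*K)


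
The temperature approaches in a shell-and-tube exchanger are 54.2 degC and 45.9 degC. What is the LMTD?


LMTD = (dT1 - dT2) / ln(dT1/dT2)
= (54.2 - 45.9) / ln(54.2 / 45.9) = 8.3 / 0.166216 = 49.94

49.94 degC


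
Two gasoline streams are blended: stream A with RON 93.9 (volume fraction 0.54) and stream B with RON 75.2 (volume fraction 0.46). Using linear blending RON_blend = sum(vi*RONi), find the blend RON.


Linear blending: RON_blend = sum(vi * RONi)
Contribution 1: 0.54 * 93.9 = 50.706
Contribution 2: 0.46 * 75.2 = 34.592
RON_blend = 50.706 + 34.592 = 85.298

85.298


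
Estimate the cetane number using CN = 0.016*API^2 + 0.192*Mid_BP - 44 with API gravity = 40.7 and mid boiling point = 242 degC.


CN = 0.016 * 40.7^2 + 0.192 * 242 - 44
CN = 26.50384 + 46.464 - 44 = 28.96784

28.96784


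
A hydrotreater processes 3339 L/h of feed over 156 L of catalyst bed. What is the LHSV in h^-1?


LHSV = volumetric feed rate / catalyst volume
= 3339 L/h / 156 L
= 21.40 h^-1

21.40 h^-1


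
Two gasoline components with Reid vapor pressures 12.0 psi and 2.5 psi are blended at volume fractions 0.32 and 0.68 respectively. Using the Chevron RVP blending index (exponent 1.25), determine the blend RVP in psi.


Chevron index: RVP_blend = (sum xi*RVPi^1.25)^(1/1.25)
RVP^1.25 terms: 0.32 * 12.0^1.25 + 0.68 * 2.5^1.25 = 9.28468
RVP_blend = 9.28468^(1/1.25) = 5.946

5.946 psi


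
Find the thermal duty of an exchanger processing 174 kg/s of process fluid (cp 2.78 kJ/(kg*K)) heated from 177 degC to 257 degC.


Q = m_dot * cp * delta_T
delta_T = 257 - 177 = 80 K
Q = 174 * 2.78 * 80
= 483.72 * 80
= 38697.6 kW

38697.6 kW


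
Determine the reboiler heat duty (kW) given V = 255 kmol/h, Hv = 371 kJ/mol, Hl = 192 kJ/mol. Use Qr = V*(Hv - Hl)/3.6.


Qr = 255 * (371 - 192) / 3.6 = 255 * 179 / 3.6 = 12680

12680 kW


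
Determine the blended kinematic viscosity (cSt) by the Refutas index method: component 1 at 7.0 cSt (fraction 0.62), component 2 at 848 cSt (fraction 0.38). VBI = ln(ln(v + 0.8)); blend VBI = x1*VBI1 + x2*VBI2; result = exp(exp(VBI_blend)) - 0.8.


Refutas method: VBN_i = 14.534*ln(ln(visc_i + 0.8)) + 10.975, blended linearly by mass fraction; since VBN is linear in VBI_i = ln(ln(visc_i + 0.8)) and the fractions sum to 1, blend VBI directly: visc = exp(exp(VBI_blend)) - 0.8
VBI_1 = ln(ln(7.0 + 0.8)) = 0.719849
VBI_2 = ln(ln(848 + 0.8)) = 1.90863
VBI_blend = 0.62 * 0.719849 + 0.38 * 1.90863 = 1.17159
visc_blend = exp(exp(1.17159)) - 0.8 = 24.41

24.41 cSt


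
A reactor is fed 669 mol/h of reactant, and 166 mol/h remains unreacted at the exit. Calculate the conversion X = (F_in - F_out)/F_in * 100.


X = (F_in - F_out) / F_in * 100
Moles reacted = 669 - 166 = 503
X = 503 / 669 * 100
= 0.7519 * 100
= 75.19 %

75.19 %


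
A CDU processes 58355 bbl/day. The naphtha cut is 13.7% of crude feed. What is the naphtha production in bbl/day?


Crude throughput = 58355 bbl/day
Fraction yield = 13.7%
yield = throughput * fraction / 100
yield = 58355 * 13.7 / 100 = 7994.635

7994.635 bbl/day


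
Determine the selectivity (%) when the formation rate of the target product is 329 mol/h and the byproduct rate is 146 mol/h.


Selectivity = desired / (desired + undesired) * 100
Total products = 329 + 146 = 475 mol/h
S = 329 / 475 * 100
= 0.6926 * 100
= 69.26 %

69.26 %


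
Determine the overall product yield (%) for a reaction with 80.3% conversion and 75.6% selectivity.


Overall yield = conversion (%) * selectivity (%) / 100
Conversion = 80.3%, Selectivity = 75.6%
Y = 80.3 * 75.6 / 100
= 60.7068 %

60.7068 %


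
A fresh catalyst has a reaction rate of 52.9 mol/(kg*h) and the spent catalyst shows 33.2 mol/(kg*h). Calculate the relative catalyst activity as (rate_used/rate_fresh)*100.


Activity (%) = (rate_used / rate_fresh) * 100
rate_used = 33.2, rate_fresh = 52.9
= (33.2 / 52.9) * 100
= 0.6276 * 100 = 62.76

62.76 %


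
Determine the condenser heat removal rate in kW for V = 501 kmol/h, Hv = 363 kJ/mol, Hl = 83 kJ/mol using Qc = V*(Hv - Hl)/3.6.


Qc = 501 * (363 - 83) / 3.6 = 501 * 280 / 3.6 = 38970

38970 kW


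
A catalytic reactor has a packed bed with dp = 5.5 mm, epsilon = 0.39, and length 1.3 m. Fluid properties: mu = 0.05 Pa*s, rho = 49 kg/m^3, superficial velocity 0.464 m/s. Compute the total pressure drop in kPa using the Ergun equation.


dp = 5.5 mm = 0.0055 m
Viscous term = 150*0.05*0.464*(1-0.39)^2 / (0.0055^2*0.39^3) = 721639
Inertial term = 1.75*49*0.464^2*(1-0.39) / (0.0055*0.39^3) = 34517.8
dP/L = 721639 + 34517.8 = 756157 Pa/m
dP = 756157 * 1.3 / 1000 = 983.0 kPa

983.0 kPa


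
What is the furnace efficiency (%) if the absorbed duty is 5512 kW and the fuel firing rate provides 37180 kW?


Furnace efficiency = Q_absorbed / Q_fuel * 100
= 5512 / 37180 * 100 = 14.83

14.83 %


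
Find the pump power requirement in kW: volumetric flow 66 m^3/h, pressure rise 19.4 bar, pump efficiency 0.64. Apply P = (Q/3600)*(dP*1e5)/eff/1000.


Q = 66 / 3600 = 0.0183333 m^3/s
P = 0.0183333 * (19.4 * 1e5) / 0.64 / 1000 = 55.57

55.57 kW


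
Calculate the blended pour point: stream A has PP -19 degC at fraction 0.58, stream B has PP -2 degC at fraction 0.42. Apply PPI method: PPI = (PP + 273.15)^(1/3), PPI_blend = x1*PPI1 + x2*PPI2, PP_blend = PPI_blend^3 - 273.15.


PPI_1 = (-19 + 273.15)^(1/3) = 6.334272
PPI_2 = (-2 + 273.15)^(1/3) = 6.472467
PPI_blend = 0.58 * 6.334272 + 0.42 * 6.472467 = 6.392314
PP_blend = 6.392314^3 - 273.15 = 261.2007 - 273.15 = -11.95

-11.95 degC


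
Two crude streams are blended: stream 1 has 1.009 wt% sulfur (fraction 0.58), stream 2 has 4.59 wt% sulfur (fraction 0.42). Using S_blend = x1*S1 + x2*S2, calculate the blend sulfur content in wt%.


Linear sulfur blending: S_blend = x1*S1 + x2*S2
Contribution 1: 0.58 * 1.009 = 0.58522 wt%
Contribution 2: 0.42 * 4.59 = 1.9278 wt%
S_blend = 0.58522 + 1.9278 = 2.51302

2.51302 wt%


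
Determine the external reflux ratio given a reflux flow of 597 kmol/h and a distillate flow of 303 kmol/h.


Reflux ratio definition: R = L / D (liquid returned / distillate withdrawn)
L = 597 kmol/h, D = 303 kmol/h
R = 597 / 303 = 1.970

1.970


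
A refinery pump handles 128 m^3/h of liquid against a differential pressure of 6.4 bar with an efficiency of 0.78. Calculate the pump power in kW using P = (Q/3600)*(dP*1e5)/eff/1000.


Q = 128 / 3600 = 0.0355556 m^3/s
P = 0.0355556 * (6.4 * 1e5) / 0.78 / 1000 = 29.17

29.17 kW


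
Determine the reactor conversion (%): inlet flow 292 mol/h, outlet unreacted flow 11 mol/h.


X = (F_in - F_out) / F_in * 100
Moles reacted = 292 - 11 = 281
X = 281 / 292 * 100
= 0.9623 * 100
= 96.23 %

96.23 %


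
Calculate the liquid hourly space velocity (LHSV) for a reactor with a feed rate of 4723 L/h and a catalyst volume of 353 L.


LHSV = volumetric feed rate / catalyst volume
= 4723 L/h / 353 L
= 13.38 h^-1

13.38 h^-1


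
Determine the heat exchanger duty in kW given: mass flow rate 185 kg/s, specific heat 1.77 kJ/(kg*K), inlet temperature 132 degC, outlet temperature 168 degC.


Q = m_dot * cp * delta_T
delta_T = 168 - 132 = 36 K
Q = 185 * 1.77 * 36
= 327.45 * 36
= 11788.2 kW

11788.2 kW


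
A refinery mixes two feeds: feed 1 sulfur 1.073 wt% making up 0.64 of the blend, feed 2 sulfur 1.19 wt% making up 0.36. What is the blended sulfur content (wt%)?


Linear sulfur blending: S_blend = x1*S1 + x2*S2
Contribution 1: 0.64 * 1.073 = 0.68672 wt%
Contribution 2: 0.36 * 1.19 = 0.4284 wt%
S_blend = 0.68672 + 0.4284 = 1.11512

1.11512 wt%


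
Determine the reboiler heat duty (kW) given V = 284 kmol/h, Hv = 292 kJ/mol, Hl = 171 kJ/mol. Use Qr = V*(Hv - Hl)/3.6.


Qr = 284 * (292 - 171) / 3.6 = 284 * 121 / 3.6 = 9546

9546 kW


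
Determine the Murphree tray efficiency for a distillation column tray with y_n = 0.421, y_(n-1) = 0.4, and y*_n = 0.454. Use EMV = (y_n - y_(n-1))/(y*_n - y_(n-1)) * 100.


Murphree vapor efficiency: EMV = (y_n - y_(n-1)) / (y*_n - y_(n-1)) * 100
EMV = (0.421 - 0.4) / (0.454 - 0.4) * 100 = 0.021 / 0.054 * 100 = 38.89

38.89 %


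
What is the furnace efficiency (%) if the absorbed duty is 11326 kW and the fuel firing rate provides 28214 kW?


Furnace efficiency = Q_absorbed / Q_fuel * 100
= 11326 / 28214 * 100 = 40.14

40.14 %


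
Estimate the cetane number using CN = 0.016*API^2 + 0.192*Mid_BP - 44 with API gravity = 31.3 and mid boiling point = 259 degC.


CN = 0.016 * 31.3^2 + 0.192 * 259 - 44
CN = 15.67504 + 49.728 - 44 = 21.40304

21.40304


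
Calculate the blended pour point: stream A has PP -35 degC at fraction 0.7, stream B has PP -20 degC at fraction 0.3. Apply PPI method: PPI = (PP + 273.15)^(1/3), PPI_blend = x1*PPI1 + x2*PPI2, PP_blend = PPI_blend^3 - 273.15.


PPI_1 = (-35 + 273.15)^(1/3) = 6.198456
PPI_2 = (-20 + 273.15)^(1/3) = 6.325953
PPI_blend = 0.7 * 6.198456 + 0.3 * 6.325953 = 6.236705
PP_blend = 6.236705^3 - 273.15 = 242.5859 - 273.15 = -30.56

-30.56 degC


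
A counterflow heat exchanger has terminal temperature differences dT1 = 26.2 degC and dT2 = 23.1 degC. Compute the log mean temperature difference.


LMTD = (dT1 - dT2) / ln(dT1/dT2)
= (26.2 - 23.1) / ln(26.2 / 23.1) = 3.1 / 0.125927 = 24.62

24.62 degC


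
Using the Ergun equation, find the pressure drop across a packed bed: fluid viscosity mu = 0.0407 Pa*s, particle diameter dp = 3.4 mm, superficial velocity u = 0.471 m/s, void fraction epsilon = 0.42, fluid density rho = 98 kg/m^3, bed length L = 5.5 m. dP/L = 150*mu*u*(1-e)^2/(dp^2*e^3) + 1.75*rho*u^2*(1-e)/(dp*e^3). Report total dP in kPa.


dp = 3.4 mm = 0.0034 m
Viscous term = 150*0.0407*0.471*(1-0.42)^2 / (0.0034^2*0.42^3) = 1129420
Inertial term = 1.75*98*0.471^2*(1-0.42) / (0.0034*0.42^3) = 87600.6
dP/L = 1129420 + 87600.6 = 1217020 Pa/m
dP = 1217020 * 5.5 / 1000 = 6694 kPa

6694 kPa


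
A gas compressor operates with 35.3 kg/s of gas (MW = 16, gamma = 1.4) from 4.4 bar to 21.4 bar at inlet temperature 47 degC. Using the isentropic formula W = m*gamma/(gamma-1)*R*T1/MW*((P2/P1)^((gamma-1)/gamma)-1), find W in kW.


Isentropic work: W = m*(gamma/(gamma-1))*(R*T1/MW)*((P2/P1)^((gamma-1)/gamma) - 1)
T1 = 47 + 273.15 = 320.15 K
Pressure ratio = 21.4 / 4.4 = 4.86364
Exponent = (1.4 - 1)/1.4 = 0.285714
(P2/P1)^exp - 1 = 4.86364^0.285714 - 1 = 0.571356
W = 35.3 * 1.4 / 0.4 * 8.314 * 320.15 / 16 * 0.571356 = 11740

11740 kW


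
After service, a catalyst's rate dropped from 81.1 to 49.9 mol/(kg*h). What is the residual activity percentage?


Activity (%) = (rate_used / rate_fresh) * 100
rate_used = 49.9, rate_fresh = 81.1
= (49.9 / 81.1) * 100
= 0.6153 * 100 = 61.53

61.53 %


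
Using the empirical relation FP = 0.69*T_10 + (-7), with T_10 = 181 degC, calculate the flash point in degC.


FP = 0.69 * 181 + (-7) = 117.89

117.89 degC


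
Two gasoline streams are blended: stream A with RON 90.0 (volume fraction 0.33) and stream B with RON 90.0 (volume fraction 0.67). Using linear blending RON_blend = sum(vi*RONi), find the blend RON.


Linear blending: RON_blend = sum(vi * RONi)
Contribution 1: 0.33 * 90.0 = 29.7
Contribution 2: 0.67 * 90.0 = 60.3
RON_blend = 29.7 + 60.3 = 90

90


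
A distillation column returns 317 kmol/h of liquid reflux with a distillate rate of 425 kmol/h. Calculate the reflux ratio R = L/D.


Reflux ratio definition: R = L / D (liquid returned / distillate withdrawn)
L = 317 kmol/h, D = 425 kmol/h
R = 317 / 425 = 0.7459

0.7459


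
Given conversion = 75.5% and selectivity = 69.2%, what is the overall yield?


Overall yield = conversion (%) * selectivity (%) / 100
Conversion = 75.5%, Selectivity = 69.2%
Y = 75.5 * 69.2 / 100
= 52.246 %

52.246 %


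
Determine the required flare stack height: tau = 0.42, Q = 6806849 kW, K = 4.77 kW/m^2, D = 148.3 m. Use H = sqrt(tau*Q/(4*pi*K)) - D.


tau*Q/(4*pi*K) = 0.42 * 6806849 / (4 * pi * 4.77) = 47694.4
sqrt(47694.4) = 218.39
H = 218.39 - 148.3 = 70.09

70.09 m


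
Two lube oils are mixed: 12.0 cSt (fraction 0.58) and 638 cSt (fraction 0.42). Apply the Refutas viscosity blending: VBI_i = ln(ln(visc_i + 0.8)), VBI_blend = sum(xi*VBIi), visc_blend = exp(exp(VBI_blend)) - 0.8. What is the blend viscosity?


Refutas method: VBN_i = 14.534*ln(ln(visc_i + 0.8)) + 10.975, blended linearly by mass fraction; since VBN is linear in VBI_i = ln(ln(visc_i + 0.8)) and the fractions sum to 1, blend VBI directly: visc = exp(exp(VBI_blend)) - 0.8
VBI_1 = ln(ln(12.0 + 0.8)) = 0.935876
VBI_2 = ln(ln(638 + 0.8)) = 1.86557
VBI_blend = 0.58 * 0.935876 + 0.42 * 1.86557 = 1.32635
visc_blend = exp(exp(1.32635)) - 0.8 = 42.46

42.46 cSt


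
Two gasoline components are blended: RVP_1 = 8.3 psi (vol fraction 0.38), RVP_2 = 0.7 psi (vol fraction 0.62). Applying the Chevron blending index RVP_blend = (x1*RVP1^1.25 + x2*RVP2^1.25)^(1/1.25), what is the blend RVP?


Chevron index: RVP_blend = (sum xi*RVPi^1.25)^(1/1.25)
RVP^1.25 terms: 0.38 * 8.3^1.25 + 0.62 * 0.7^1.25 = 5.75039
RVP_blend = 5.75039^(1/1.25) = 4.053

4.053 psi


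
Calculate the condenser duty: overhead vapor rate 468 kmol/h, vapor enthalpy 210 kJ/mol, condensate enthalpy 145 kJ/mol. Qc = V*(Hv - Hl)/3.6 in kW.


Qc = 468 * (210 - 145) / 3.6 = 468 * 65 / 3.6 = 8450

8450 kW


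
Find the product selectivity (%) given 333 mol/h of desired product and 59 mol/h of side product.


Selectivity = desired / (desired + undesired) * 100
Total products = 333 + 59 = 392 mol/h
S = 333 / 392 * 100
= 0.8495 * 100
= 84.95 %

84.95 %


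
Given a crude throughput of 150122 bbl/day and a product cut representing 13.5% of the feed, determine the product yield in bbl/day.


Crude throughput = 150122 bbl/day
Fraction yield = 13.5%
yield = throughput * fraction / 100
yield = 150122 * 13.5 / 100 = 20266.47

20266.47 bbl/day


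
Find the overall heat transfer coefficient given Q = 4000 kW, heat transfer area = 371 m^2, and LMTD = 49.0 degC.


From Q = U*A*LMTD, U = Q / (A * LMTD)
U = 4000 / (371 * 49.0) = 4000 / 18179 = 0.2200

0.2200 kW/(m^2*K)


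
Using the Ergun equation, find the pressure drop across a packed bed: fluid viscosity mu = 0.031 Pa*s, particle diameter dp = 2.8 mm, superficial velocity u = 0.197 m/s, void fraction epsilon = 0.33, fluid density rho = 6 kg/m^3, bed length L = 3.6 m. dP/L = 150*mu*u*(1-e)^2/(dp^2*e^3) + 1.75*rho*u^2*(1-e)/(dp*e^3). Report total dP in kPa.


dp = 2.8 mm = 0.0028 m
Viscous term = 150*0.031*0.197*(1-0.33)^2 / (0.0028^2*0.33^3) = 1459520
Inertial term = 1.75*6*0.197^2*(1-0.33) / (0.0028*0.33^3) = 2713.29
dP/L = 1459520 + 2713.29 = 1462230 Pa/m
dP = 1462230 * 3.6 / 1000 = 5264 kPa

5264 kPa


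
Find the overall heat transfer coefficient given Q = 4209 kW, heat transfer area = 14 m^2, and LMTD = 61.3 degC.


From Q = U*A*LMTD, U = Q / (A * LMTD)
U = 4209 / (14 * 61.3) = 4209 / 858.2 = 4.904

4.904 kW/(m^2*K)


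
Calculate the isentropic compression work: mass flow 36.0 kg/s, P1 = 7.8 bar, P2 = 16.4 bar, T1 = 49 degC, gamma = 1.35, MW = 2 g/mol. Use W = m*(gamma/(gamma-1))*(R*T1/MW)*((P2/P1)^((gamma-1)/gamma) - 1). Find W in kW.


Isentropic work: W = m*(gamma/(gamma-1))*(R*T1/MW)*((P2/P1)^((gamma-1)/gamma) - 1)
T1 = 49 + 273.15 = 322.15 K
Pressure ratio = 16.4 / 7.8 = 2.10256
Exponent = (1.35 - 1)/1.35 = 0.259259
(P2/P1)^exp - 1 = 2.10256^0.259259 - 1 = 0.212482
W = 36.0 * 1.35 / 0.35 * 8.314 * 322.15 / 2 * 0.212482 = 39510

39510 kW


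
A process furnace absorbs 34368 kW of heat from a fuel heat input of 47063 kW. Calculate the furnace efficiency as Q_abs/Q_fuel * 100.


Furnace efficiency = Q_absorbed / Q_fuel * 100
= 34368 / 47063 * 100 = 73.03

73.03 %


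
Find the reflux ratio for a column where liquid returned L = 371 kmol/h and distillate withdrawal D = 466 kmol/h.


Reflux ratio definition: R = L / D (liquid returned / distillate withdrawn)
L = 371 kmol/h, D = 466 kmol/h
R = 371 / 466 = 0.7961

0.7961


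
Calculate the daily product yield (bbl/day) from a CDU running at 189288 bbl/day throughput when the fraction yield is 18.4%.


Crude throughput = 189288 bbl/day
Fraction yield = 18.4%
yield = throughput * fraction / 100
yield = 189288 * 18.4 / 100 = 34828.992

34828.992 bbl/day


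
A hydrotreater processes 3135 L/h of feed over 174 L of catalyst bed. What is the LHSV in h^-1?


LHSV = volumetric feed rate / catalyst volume
= 3135 L/h / 174 L
= 18.02 h^-1

18.02 h^-1


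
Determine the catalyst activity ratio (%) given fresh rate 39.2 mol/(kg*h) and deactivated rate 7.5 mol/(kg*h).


Activity (%) = (rate_used / rate_fresh) * 100
rate_used = 7.5, rate_fresh = 39.2
= (7.5 / 39.2) * 100
= 0.1913 * 100 = 19.13

19.13 %


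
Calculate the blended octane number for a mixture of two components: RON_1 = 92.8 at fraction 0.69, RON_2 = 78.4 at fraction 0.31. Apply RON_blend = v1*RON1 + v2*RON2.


Linear blending: RON_blend = sum(vi * RONi)
Contribution 1: 0.69 * 92.8 = 64.032
Contribution 2: 0.31 * 78.4 = 24.304
RON_blend = 64.032 + 24.304 = 88.336

88.336


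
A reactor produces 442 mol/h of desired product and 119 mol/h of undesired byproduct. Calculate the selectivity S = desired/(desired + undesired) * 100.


Selectivity = desired / (desired + undesired) * 100
Total products = 442 + 119 = 561 mol/h
S = 442 / 561 * 100
= 0.7879 * 100
= 78.79 %

78.79 %


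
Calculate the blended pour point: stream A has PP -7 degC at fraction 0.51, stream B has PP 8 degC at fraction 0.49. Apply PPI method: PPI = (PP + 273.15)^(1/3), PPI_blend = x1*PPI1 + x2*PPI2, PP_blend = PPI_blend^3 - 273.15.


PPI_1 = (-7 + 273.15)^(1/3) = 6.432436
PPI_2 = (8 + 273.15)^(1/3) = 6.551077
PPI_blend = 0.51 * 6.432436 + 0.49 * 6.551077 = 6.49057
PP_blend = 6.49057^3 - 273.15 = 273.4315 - 273.15 = 0.28

0.28 degC


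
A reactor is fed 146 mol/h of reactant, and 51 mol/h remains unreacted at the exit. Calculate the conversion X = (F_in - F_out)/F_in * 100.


X = (F_in - F_out) / F_in * 100
Moles reacted = 146 - 51 = 95
X = 95 / 146 * 100
= 0.6507 * 100
= 65.07 %

65.07 %


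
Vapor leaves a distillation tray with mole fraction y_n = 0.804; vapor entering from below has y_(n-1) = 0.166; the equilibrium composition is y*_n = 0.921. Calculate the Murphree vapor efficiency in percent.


Murphree vapor efficiency: EMV = (y_n - y_(n-1)) / (y*_n - y_(n-1)) * 100
EMV = (0.804 - 0.166) / (0.921 - 0.166) * 100 = 0.638 / 0.755 * 100 = 84.50

84.50 %


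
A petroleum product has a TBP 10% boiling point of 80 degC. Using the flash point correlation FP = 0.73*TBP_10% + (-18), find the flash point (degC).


FP = 0.73 * 80 + (-18) = 40.4

40.4 degC


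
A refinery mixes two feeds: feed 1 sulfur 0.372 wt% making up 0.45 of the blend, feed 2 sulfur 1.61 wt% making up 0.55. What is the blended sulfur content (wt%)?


Linear sulfur blending: S_blend = x1*S1 + x2*S2
Contribution 1: 0.45 * 0.372 = 0.1674 wt%
Contribution 2: 0.55 * 1.61 = 0.8855 wt%
S_blend = 0.1674 + 0.8855 = 1.0529

1.0529 wt%


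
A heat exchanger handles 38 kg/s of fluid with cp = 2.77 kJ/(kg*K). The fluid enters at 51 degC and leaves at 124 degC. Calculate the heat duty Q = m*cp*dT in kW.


Q = m_dot * cp * delta_T
delta_T = 124 - 51 = 73 K
Q = 38 * 2.77 * 73
= 105.26 * 73
= 7683.98 kW

7683.98 kW


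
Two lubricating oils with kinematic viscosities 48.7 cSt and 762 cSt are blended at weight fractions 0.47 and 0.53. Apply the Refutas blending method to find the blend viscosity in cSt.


Refutas method: VBN_i = 14.534*ln(ln(visc_i + 0.8)) + 10.975, blended linearly by mass fraction; since VBN is linear in VBI_i = ln(ln(visc_i + 0.8)) and the fractions sum to 1, blend VBI directly: visc = exp(exp(VBI_blend)) - 0.8
VBI_1 = ln(ln(48.7 + 0.8)) = 1.36148
VBI_2 = ln(ln(762 + 0.8)) = 1.89266
VBI_blend = 0.47 * 1.36148 + 0.53 * 1.89266 = 1.64301
visc_blend = exp(exp(1.64301)) - 0.8 = 175.2

175.2 cSt


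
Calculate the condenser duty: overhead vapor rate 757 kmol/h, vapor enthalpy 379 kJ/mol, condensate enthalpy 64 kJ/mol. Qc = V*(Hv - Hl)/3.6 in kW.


Qc = 757 * (379 - 64) / 3.6 = 757 * 315 / 3.6 = 66240

66240 kW


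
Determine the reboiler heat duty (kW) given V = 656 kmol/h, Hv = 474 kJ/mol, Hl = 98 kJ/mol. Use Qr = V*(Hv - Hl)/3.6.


Qr = 656 * (474 - 98) / 3.6 = 656 * 376 / 3.6 = 68520

68520 kW


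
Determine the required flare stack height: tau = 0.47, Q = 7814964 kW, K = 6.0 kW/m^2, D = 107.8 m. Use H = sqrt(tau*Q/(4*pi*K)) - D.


tau*Q/(4*pi*K) = 0.47 * 7814964 / (4 * pi * 6.0) = 48715.1
sqrt(48715.1) = 220.715
H = 220.715 - 107.8 = 112.9

112.9 m


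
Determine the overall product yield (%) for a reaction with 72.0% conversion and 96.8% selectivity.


Overall yield = conversion (%) * selectivity (%) / 100
Conversion = 72.0%, Selectivity = 96.8%
Y = 72.0 * 96.8 / 100
= 69.696 %

69.696 %


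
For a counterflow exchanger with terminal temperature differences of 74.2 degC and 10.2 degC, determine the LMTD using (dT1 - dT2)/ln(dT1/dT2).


LMTD = (dT1 - dT2) / ln(dT1/dT2)
= (74.2 - 10.2) / ln(74.2 / 10.2) = 64 / 1.98438 = 32.25

32.25 degC


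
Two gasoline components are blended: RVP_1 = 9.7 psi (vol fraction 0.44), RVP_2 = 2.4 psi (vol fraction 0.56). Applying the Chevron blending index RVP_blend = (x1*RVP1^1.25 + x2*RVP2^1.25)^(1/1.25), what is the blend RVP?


Chevron index: RVP_blend = (sum xi*RVPi^1.25)^(1/1.25)
RVP^1.25 terms: 0.44 * 9.7^1.25 + 0.56 * 2.4^1.25 = 9.20495
RVP_blend = 9.20495^(1/1.25) = 5.905

5.905 psi


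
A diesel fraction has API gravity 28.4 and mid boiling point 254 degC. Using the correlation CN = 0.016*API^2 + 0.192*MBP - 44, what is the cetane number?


CN = 0.016 * 28.4^2 + 0.192 * 254 - 44
CN = 12.90496 + 48.768 - 44 = 17.67296

17.67296


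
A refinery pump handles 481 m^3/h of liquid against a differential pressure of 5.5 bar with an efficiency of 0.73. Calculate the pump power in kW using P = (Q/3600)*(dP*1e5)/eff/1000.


Q = 481 / 3600 = 0.133611 m^3/s
P = 0.133611 * (5.5 * 1e5) / 0.73 / 1000 = 100.7

100.7 kW


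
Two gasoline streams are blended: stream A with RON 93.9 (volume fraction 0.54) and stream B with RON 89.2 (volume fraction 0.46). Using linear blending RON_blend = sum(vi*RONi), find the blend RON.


Linear blending: RON_blend = sum(vi * RONi)
Contribution 1: 0.54 * 93.9 = 50.706
Contribution 2: 0.46 * 89.2 = 41.032
RON_blend = 50.706 + 41.032 = 91.738

91.738


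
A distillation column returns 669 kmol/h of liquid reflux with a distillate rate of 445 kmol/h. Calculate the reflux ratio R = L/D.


Reflux ratio definition: R = L / D (liquid returned / distillate withdrawn)
L = 669 kmol/h, D = 445 kmol/h
R = 669 / 445 = 1.503

1.503
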